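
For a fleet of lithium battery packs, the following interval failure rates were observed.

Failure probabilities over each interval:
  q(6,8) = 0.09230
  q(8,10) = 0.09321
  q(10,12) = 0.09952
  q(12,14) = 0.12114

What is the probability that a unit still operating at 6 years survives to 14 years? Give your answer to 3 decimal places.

P(survive 6→14) = (1 − 0.09230) × (1 − 0.09321) × (1 − 0.09952) × (1 − 0.12114).
= 0.90770 × 0.90679 × 0.90048 × 0.87886 = 0.651393.

0.651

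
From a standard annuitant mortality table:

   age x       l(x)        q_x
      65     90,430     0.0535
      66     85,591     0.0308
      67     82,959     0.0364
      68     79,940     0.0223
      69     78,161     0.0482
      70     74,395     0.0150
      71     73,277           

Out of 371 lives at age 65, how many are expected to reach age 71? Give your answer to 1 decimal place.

The relevant probability is 73,277/90,430 = 0.810317.
Expected number = 371 × 0.810317 = 300.6.

300.6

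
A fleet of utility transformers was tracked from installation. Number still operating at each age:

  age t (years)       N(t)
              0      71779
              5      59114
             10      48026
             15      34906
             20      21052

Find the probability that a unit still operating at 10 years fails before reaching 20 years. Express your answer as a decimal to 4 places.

0.5617

P(fail before 20 | operational at 10) = 1 − N(20)/N(10) = 1 − 21052/48026 = (26974)/48026 = 0.561654.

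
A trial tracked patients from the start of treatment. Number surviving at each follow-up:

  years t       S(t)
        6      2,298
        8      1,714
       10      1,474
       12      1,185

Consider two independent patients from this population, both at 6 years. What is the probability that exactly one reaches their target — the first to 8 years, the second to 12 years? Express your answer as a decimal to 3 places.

p₁ = S(8)/S(6) = 1,714/2,298 = 0.745866; p₂ = S(12)/S(6) = 1,185/2,298 = 0.515666.
P(exactly one) = p₁(1−p₂) + (1−p₁)p₂ = 0.361248 + 0.131048 = 0.492297.

0.492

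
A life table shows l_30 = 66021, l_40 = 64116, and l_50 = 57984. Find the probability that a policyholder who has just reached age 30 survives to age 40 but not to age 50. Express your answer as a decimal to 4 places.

We want 10|10q30 = (l_40 − l_50)/l_30.
This is the probability of reaching 40 but not 50, conditional on being alive at 30: (l_40 − l_50) / l_30.
= (64116 − 57984) / 66021 = 6132 / 66021 = 0.092880.

0.0929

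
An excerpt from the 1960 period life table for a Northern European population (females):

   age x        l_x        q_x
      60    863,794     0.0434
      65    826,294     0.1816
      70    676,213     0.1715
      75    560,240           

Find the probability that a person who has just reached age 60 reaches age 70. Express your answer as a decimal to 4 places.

0.7828

We want 10p60 = l_70/l_60.
The conditional survival probability is l_70/l_60 = 676,213/863,794 = 0.782841.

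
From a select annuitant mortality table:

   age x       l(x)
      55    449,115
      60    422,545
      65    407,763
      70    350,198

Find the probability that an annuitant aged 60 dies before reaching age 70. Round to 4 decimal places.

P(die before 70 | alive at 60) = 1 − l(70)/l(60) = 1 − 350,198/422,545 = (72,347)/422,545 = 0.171217.

0.1712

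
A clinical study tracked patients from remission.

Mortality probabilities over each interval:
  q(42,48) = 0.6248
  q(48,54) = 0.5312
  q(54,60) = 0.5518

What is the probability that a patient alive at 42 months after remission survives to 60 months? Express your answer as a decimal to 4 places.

0.0788

P(survive 42→60) = (1 − 0.6248) × (1 − 0.5312) × (1 − 0.5518).
= 0.3752 × 0.4688 × 0.4482 = 0.078836.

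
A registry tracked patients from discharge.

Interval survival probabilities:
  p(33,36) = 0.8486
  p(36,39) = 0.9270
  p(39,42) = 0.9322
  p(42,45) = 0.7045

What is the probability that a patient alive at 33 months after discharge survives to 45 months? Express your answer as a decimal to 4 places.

The overall survival probability is 0.8486 × 0.9270 × 0.9322 × 0.7045.
= 0.516622.

0.5166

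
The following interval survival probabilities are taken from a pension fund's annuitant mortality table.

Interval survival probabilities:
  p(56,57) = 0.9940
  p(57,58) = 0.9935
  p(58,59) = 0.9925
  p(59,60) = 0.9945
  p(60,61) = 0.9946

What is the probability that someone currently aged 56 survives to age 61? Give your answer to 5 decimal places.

P(survive 56→61) = 0.9940 × 0.9935 × 0.9925 × 0.9945 × 0.9946.
= 0.969478.

0.96948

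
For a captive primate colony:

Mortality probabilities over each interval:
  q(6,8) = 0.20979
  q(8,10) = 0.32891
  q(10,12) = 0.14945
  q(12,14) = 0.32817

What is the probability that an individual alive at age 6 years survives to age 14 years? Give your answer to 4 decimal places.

0.3030

Survival from 6 to 14 is the product of surviving each interval: (1 − 0.20979) × (1 − 0.32891) × (1 − 0.14945) × (1 − 0.32817).
= 0.79021 × 0.67109 × 0.85055 × 0.67183 = 0.303028.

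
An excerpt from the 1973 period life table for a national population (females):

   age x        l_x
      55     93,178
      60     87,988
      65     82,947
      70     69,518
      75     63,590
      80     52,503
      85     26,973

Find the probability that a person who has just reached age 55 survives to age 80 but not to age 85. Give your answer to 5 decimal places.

0.27399

We want 25|5q55 = (l_80 − l_85)/l_55.
This is the probability of reaching 80 but not 85, conditional on being alive at 55: (l_80 − l_85) / l_55.
= (52,503 − 26,973) / 93,178 = 25,530 / 93,178 = 0.273992.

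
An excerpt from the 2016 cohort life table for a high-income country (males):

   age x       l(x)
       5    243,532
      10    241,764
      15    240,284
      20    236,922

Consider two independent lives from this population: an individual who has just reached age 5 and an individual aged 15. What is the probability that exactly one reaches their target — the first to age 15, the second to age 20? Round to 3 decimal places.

p₁ = l(15)/l(5) = 240,284/243,532 = 0.986663; p₂ = l(20)/l(15) = 236,922/240,284 = 0.986008.
P(exactly one) = p₁(1−p₂) + (1−p₁)p₂ = 0.013805 + 0.013150 = 0.026956.

0.027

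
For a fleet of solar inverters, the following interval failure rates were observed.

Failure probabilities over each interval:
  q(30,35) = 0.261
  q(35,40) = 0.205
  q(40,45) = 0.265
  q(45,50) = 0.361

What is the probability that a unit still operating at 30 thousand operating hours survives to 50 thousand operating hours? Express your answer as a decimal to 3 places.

0.276

Survival from 30 to 50 is the product of surviving each interval: (1 − 0.261) × (1 − 0.205) × (1 − 0.265) × (1 − 0.361).
= 0.739 × 0.795 × 0.735 × 0.639 = 0.275931.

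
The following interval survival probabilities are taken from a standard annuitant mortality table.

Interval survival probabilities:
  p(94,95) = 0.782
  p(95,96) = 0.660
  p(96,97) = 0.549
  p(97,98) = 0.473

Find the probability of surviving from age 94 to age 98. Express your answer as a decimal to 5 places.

The overall survival probability is 0.782 × 0.660 × 0.549 × 0.473.
= 0.134024.

0.13402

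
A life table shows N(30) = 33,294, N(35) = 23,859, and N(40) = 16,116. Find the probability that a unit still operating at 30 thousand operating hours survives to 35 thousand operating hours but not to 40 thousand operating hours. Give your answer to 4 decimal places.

This is the probability of reaching 35 but not 40, conditional on being operational at 30: (N(35) − N(40)) / N(30).
= (23,859 − 16,116) / 33,294 = 7,743 / 33,294 = 0.232564.

0.2326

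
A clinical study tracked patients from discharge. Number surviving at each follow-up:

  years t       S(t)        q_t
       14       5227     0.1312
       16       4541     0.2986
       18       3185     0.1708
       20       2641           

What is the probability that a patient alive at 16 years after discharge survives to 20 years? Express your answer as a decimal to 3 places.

The conditional survival probability is S(20)/S(16) = 2641/4541 = 0.581590.

0.582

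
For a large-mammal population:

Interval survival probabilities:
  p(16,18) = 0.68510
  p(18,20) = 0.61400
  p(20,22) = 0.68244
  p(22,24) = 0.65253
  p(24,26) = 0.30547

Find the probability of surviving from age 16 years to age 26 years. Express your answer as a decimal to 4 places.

0.0572

The overall survival probability is 0.68510 × 0.61400 × 0.68244 × 0.65253 × 0.30547.
= 0.057221.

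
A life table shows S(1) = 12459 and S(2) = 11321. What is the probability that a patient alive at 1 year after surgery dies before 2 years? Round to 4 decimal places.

P(die before 2 | alive at 1) = 1 − S(2)/S(1) = 1 − 11321/12459 = (1138)/12459 = 0.091340.

0.0913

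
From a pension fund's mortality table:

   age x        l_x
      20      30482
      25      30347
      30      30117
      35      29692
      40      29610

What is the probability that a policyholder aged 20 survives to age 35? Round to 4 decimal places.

The conditional survival probability is l_35/l_20 = 29692/30482 = 0.974083.

0.9741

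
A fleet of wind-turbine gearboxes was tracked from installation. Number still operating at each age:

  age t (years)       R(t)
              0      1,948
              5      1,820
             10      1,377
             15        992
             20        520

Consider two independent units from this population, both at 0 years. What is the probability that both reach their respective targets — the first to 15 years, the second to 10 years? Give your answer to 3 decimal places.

p₁ = R(15)/R(0) = 992/1,948 = 0.509240; p₂ = R(10)/R(0) = 1,377/1,948 = 0.706879.
P(both) = p₁ × p₂ = 0.509240 × 0.706879 = 0.359971.

0.360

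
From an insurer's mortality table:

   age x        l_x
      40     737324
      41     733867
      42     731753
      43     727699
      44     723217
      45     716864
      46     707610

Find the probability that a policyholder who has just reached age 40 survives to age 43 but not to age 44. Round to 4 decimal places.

This is the probability of reaching 43 but not 44, conditional on being alive at 40: (l_43 − l_44) / l_40.
= (727699 − 723217) / 737324 = 4482 / 737324 = 0.006079.

0.0061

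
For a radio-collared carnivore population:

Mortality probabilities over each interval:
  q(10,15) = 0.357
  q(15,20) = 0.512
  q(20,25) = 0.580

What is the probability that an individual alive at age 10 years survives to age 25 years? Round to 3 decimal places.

0.132

The overall survival probability is (1 − 0.357) × (1 − 0.512) × (1 − 0.580).
= 0.643 × 0.488 × 0.420 = 0.131789.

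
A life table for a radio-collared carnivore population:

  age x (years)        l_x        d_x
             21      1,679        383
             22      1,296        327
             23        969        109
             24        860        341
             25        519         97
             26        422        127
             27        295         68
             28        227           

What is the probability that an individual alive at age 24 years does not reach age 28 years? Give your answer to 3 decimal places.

0.736

P(die before 28 | alive at 24) = 1 − l_28/l_24 = 1 − 227/860 = (633)/860 = 0.736047.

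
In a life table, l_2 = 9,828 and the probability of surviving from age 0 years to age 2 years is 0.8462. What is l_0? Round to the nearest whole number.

11614

l_0 = l_2 / p = 9,828 / 0.8462 = 11614.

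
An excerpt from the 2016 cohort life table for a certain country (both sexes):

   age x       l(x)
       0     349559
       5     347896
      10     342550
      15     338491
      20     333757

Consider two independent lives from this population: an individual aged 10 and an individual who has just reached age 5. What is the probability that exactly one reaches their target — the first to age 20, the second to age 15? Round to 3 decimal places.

0.051

p₁ = l(20)/l(10) = 333757/342550 = 0.974331; p₂ = l(15)/l(5) = 338491/347896 = 0.972966.
P(exactly one) = p₁(1−p₂) + (1−p₁)p₂ = 0.026340 + 0.024975 = 0.051315.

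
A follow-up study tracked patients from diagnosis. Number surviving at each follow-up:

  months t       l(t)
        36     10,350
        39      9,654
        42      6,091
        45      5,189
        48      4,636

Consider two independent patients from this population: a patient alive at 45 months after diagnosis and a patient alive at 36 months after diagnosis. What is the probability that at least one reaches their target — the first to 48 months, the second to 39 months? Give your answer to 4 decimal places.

p₁ = l(48)/l(45) = 4,636/5,189 = 0.893428; p₂ = l(39)/l(36) = 9,654/10,350 = 0.932754.
P(at least one) = 1 − (1−p₁)(1−p₂) = 1 − 0.106572 × 0.067246 = 0.992833.

0.9928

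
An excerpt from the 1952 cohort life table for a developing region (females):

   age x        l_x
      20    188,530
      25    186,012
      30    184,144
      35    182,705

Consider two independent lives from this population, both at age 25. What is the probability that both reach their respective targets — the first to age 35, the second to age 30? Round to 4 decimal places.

p₁ = l_35/l_25 = 182,705/186,012 = 0.982222; p₂ = l_30/l_25 = 184,144/186,012 = 0.989958.
P(both) = p₁ × p₂ = 0.982222 × 0.989958 = 0.972359.

0.9724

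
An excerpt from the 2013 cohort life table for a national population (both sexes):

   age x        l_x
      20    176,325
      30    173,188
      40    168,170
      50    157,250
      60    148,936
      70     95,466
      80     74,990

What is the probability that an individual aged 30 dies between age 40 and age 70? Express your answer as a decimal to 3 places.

This is the probability of reaching 40 but not 70, conditional on being alive at 30: (l_40 − l_70) / l_30.
= (168,170 − 95,466) / 173,188 = 72,704 / 173,188 = 0.419798.

0.420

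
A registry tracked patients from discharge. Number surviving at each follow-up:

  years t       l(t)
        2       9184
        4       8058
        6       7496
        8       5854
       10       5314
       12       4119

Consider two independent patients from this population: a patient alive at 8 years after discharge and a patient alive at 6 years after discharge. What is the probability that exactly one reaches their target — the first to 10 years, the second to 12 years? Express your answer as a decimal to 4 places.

0.4596

p₁ = l(10)/l(8) = 5314/5854 = 0.907755; p₂ = l(12)/l(6) = 4119/7496 = 0.549493.
P(exactly one) = p₁(1−p₂) + (1−p₁)p₂ = 0.408950 + 0.050688 = 0.459638.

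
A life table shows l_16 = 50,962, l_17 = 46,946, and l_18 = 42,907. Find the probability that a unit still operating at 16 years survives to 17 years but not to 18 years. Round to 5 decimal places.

0.07926

This is the probability of reaching 17 but not 18, conditional on being operational at 16: (l_17 − l_18) / l_16.
= (46,946 − 42,907) / 50,962 = 4,039 / 50,962 = 0.079255.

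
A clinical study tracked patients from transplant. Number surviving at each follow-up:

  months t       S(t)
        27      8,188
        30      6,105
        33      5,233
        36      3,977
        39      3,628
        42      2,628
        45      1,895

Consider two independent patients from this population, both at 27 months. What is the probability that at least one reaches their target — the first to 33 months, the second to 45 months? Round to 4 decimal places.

p₁ = S(33)/S(27) = 5,233/8,188 = 0.639106; p₂ = S(45)/S(27) = 1,895/8,188 = 0.231436.
P(at least one) = 1 − (1−p₁)(1−p₂) = 1 − 0.360894 × 0.768564 = 0.722630.

0.7226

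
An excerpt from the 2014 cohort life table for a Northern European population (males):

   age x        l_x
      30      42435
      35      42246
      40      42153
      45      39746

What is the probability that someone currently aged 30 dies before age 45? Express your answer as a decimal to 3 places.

P(die before 45 | alive at 30) = 1 − l_45/l_30 = 1 − 39746/42435 = (2689)/42435 = 0.063368.

0.063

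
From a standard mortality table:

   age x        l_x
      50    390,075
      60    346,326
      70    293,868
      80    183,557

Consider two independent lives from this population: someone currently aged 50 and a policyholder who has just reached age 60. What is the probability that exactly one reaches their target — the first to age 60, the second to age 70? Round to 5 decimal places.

p₁ = l_60/l_50 = 346,326/390,075 = 0.887845; p₂ = l_70/l_60 = 293,868/346,326 = 0.848530.
P(exactly one) = p₁(1−p₂) + (1−p₁)p₂ = 0.134482 + 0.095167 = 0.229649.

0.22965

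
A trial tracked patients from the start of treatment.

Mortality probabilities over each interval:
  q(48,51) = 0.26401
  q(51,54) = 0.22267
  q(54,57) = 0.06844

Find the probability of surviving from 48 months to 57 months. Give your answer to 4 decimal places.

Chaining the interval survival probabilities: (1 − 0.26401) × (1 − 0.22267) × (1 − 0.06844).
= 0.73599 × 0.77733 × 0.93156 = 0.532952.

0.5330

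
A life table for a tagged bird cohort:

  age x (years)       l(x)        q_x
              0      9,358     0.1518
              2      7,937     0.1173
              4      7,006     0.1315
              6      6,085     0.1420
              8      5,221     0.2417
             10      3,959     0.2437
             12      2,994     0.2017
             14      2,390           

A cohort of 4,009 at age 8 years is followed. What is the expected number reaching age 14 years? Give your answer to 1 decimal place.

The relevant probability is 2,390/5,221 = 0.457767.
Expected number = 4,009 × 0.457767 = 1835.2.

1835.2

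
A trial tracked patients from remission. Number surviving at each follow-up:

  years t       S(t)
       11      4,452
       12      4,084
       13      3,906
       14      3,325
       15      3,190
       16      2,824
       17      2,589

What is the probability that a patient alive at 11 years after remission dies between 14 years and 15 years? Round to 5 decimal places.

0.03032

This is the probability of reaching 14 but not 15, conditional on being alive at 11: (S(14) − S(15)) / S(11).
= (3,325 − 3,190) / 4,452 = 135 / 4,452 = 0.030323.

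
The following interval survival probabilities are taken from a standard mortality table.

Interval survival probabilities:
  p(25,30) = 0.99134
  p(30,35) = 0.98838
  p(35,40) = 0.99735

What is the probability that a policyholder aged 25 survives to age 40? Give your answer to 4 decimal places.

0.9772

The overall survival probability is 0.99134 × 0.98838 × 0.99735.
= 0.977224.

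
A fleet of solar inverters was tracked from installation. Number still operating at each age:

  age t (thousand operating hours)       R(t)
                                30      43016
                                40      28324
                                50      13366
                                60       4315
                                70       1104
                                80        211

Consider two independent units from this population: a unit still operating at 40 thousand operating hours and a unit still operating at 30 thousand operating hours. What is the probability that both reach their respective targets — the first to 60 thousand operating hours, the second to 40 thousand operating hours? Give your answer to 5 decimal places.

p₁ = R(60)/R(40) = 4315/28324 = 0.152344; p₂ = R(40)/R(30) = 28324/43016 = 0.658453.
P(both) = p₁ × p₂ = 0.152344 × 0.658453 = 0.100311.

0.10031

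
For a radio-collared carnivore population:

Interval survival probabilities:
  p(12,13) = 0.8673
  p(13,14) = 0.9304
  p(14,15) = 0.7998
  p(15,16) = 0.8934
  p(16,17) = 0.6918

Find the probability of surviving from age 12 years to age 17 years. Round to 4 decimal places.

Chaining the interval survival probabilities: 0.8673 × 0.9304 × 0.7998 × 0.8934 × 0.6918.
= 0.398884.

0.3989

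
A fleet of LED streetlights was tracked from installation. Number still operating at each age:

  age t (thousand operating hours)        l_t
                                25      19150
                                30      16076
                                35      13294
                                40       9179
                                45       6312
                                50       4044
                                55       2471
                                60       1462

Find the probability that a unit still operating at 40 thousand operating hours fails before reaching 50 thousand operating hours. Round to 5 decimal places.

0.55943

P(fail before 50 | operational at 40) = 1 − l_50/l_40 = 1 − 4044/9179 = (5135)/9179 = 0.559429.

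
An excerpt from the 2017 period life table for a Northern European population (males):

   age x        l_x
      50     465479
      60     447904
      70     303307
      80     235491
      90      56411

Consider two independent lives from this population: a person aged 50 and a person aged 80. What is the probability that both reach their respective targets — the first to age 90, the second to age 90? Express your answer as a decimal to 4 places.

p₁ = l_90/l_50 = 56411/465479 = 0.121189; p₂ = l_90/l_80 = 56411/235491 = 0.239546.
P(both) = p₁ × p₂ = 0.121189 × 0.239546 = 0.029030.

0.0290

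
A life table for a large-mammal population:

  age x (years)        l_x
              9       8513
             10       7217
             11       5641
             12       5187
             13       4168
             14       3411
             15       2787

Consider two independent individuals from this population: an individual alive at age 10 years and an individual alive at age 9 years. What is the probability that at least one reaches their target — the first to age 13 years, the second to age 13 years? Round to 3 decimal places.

0.784

p₁ = l_13/l_10 = 4168/7217 = 0.577525; p₂ = l_13/l_9 = 4168/8513 = 0.489604.
P(at least one) = 1 − (1−p₁)(1−p₂) = 1 − 0.422475 × 0.510396 = 0.784370.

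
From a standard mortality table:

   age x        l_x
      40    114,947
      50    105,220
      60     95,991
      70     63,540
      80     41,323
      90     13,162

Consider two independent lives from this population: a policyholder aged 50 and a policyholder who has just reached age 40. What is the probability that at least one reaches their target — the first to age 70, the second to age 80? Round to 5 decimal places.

0.74628

p₁ = l_70/l_50 = 63,540/105,220 = 0.603878; p₂ = l_80/l_40 = 41,323/114,947 = 0.359496.
P(at least one) = 1 − (1−p₁)(1−p₂) = 1 − 0.396122 × 0.640504 = 0.746282.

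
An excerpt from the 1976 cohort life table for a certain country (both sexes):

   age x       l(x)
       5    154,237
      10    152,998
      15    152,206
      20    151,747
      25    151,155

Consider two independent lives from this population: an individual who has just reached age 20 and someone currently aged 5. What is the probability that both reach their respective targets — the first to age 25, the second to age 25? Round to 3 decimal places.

0.976

p₁ = l(25)/l(20) = 151,155/151,747 = 0.996099; p₂ = l(25)/l(5) = 151,155/154,237 = 0.980018.
P(both) = p₁ × p₂ = 0.996099 × 0.980018 = 0.976195.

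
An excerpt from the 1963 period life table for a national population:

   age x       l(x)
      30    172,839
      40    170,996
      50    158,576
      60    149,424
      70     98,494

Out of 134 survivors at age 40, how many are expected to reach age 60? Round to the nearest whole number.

117

The relevant probability is 149,424/170,996 = 0.873845.
Expected number = 134 × 0.873845 = 117.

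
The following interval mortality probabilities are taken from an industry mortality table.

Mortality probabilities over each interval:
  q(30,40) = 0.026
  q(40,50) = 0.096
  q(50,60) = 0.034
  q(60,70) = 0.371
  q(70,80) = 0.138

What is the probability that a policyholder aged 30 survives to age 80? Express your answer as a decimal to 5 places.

The overall survival probability is (1 − 0.026) × (1 − 0.096) × (1 − 0.034) × (1 − 0.371) × (1 − 0.138).
= 0.974 × 0.904 × 0.966 × 0.629 × 0.862 = 0.461171.

0.46117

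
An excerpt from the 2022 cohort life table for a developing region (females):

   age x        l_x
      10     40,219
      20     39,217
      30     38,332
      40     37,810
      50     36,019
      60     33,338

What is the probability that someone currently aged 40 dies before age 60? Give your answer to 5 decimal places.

P(die before 60 | alive at 40) = 1 − l_60/l_40 = 1 − 33,338/37,810 = (4,472)/37,810 = 0.118276.

0.11828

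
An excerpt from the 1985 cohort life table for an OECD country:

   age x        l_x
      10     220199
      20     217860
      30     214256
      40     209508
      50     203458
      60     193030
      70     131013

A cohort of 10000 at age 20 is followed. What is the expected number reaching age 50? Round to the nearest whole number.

The relevant probability is 203458/217860 = 0.933893.
Expected number = 10000 × 0.933893 = 9339.

9339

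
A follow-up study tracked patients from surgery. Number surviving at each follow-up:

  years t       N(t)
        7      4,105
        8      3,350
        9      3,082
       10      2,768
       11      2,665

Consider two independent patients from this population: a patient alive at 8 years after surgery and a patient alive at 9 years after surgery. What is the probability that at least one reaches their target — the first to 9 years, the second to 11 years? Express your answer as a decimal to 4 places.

p₁ = N(9)/N(8) = 3,082/3,350 = 0.920000; p₂ = N(11)/N(9) = 2,665/3,082 = 0.864698.
P(at least one) = 1 − (1−p₁)(1−p₂) = 1 − 0.080000 × 0.135302 = 0.989176.

0.9892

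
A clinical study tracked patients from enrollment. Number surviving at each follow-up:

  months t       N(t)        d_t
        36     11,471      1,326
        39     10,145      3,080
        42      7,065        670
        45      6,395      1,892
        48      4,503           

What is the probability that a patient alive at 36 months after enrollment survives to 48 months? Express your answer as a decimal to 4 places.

The conditional survival probability is N(48)/N(36) = 4,503/11,471 = 0.392555.

0.3926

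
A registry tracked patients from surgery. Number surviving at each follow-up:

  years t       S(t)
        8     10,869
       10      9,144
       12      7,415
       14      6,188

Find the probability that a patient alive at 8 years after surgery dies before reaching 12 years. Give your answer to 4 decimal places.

0.3178

P(die before 12 | alive at 8) = 1 − S(12)/S(8) = 1 − 7,415/10,869 = (3,454)/10,869 = 0.317785.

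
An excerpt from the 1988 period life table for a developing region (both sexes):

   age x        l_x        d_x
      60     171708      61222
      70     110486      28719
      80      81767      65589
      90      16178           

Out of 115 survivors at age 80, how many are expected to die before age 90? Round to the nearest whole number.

92

The relevant probability is 1 − 16178/81767 = 0.802145.
Expected number = 115 × 0.802145 = 92.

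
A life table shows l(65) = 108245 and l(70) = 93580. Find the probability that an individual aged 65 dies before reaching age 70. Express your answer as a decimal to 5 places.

P(die before 70 | alive at 65) = 1 − l(70)/l(65) = 1 − 93580/108245 = (14665)/108245 = 0.135480.

0.13548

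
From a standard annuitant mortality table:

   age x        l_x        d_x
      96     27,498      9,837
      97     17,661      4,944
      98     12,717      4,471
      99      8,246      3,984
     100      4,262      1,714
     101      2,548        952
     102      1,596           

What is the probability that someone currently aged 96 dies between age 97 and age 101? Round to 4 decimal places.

This is the probability of reaching 97 but not 101, conditional on being alive at 96: (l_97 − l_101) / l_96.
= (17,661 − 2,548) / 27,498 = 15,113 / 27,498 = 0.549604.

0.5496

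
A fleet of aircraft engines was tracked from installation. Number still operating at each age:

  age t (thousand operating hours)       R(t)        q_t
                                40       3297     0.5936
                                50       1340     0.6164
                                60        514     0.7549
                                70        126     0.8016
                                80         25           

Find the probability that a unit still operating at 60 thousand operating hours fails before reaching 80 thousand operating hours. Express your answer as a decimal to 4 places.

P(fail before 80 | operational at 60) = 1 − R(80)/R(60) = 1 − 25/514 = (489)/514 = 0.951362.

0.9514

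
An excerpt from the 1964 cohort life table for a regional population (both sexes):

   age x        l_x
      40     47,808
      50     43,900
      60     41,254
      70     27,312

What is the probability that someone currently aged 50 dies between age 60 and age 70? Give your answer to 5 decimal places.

We want 10|10q50 = (l_60 − l_70)/l_50.
This is the probability of reaching 60 but not 70, conditional on being alive at 50: (l_60 − l_70) / l_50.
= (41,254 − 27,312) / 43,900 = 13,942 / 43,900 = 0.317585.

0.31759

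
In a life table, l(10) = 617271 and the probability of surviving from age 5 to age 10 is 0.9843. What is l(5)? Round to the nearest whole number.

l(5) = l(10) / p = 617271 / 0.9843 = 627117.

627117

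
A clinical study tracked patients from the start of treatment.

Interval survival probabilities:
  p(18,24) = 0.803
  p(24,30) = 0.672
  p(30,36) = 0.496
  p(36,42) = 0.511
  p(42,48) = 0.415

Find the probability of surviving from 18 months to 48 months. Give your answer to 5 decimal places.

P(survive 18→48) = 0.803 × 0.672 × 0.496 × 0.511 × 0.415.
= 0.056759.

0.05676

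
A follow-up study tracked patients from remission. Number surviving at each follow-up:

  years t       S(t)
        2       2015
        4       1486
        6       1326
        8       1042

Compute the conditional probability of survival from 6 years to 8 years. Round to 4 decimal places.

The conditional survival probability is S(8)/S(6) = 1042/1326 = 0.785822.

0.7858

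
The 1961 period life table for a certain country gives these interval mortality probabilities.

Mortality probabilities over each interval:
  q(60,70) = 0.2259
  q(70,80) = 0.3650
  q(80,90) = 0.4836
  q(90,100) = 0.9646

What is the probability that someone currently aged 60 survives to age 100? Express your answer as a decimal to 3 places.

Chaining the interval survival probabilities: (1 − 0.2259) × (1 − 0.3650) × (1 − 0.4836) × (1 − 0.9646).
= 0.7741 × 0.6350 × 0.5164 × 0.0354 = 0.008986.

0.009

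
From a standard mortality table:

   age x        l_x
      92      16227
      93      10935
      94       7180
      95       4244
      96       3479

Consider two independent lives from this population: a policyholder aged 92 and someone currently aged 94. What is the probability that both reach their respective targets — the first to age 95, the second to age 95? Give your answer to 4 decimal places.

p₁ = l_95/l_92 = 4244/16227 = 0.261539; p₂ = l_95/l_94 = 4244/7180 = 0.591086.
P(both) = p₁ × p₂ = 0.261539 × 0.591086 = 0.154592.

0.1546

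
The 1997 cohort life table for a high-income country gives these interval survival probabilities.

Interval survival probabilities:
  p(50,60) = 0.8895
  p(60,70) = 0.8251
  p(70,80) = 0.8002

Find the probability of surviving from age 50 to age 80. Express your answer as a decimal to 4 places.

Survival from 50 to 80 is the product of surviving each interval: 0.8895 × 0.8251 × 0.8002.
= 0.587288.

0.5873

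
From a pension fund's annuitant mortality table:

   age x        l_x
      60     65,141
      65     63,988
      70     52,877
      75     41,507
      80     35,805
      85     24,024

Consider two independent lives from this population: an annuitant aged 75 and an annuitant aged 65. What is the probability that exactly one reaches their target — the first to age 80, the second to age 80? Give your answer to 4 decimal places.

0.4568

p₁ = l_80/l_75 = 35,805/41,507 = 0.862626; p₂ = l_80/l_65 = 35,805/63,988 = 0.559558.
P(exactly one) = p₁(1−p₂) + (1−p₁)p₂ = 0.379937 + 0.076869 = 0.456805.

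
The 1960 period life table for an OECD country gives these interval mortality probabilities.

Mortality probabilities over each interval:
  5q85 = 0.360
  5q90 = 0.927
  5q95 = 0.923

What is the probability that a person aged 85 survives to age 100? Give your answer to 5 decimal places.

0.00360

15p85 = (1 − 0.360) × (1 − 0.927) × (1 − 0.923).
= 0.640 × 0.073 × 0.077 = 0.003597.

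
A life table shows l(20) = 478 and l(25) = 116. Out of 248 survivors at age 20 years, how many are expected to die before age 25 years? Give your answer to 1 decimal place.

187.8

The relevant probability is 1 − 116/478 = 0.757322.
Expected number = 248 × 0.757322 = 187.8.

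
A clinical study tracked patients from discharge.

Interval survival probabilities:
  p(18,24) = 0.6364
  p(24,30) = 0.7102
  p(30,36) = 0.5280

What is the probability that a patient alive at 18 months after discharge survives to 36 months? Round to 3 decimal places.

P(survive 18→36) = 0.6364 × 0.7102 × 0.5280.
= 0.238641.

0.239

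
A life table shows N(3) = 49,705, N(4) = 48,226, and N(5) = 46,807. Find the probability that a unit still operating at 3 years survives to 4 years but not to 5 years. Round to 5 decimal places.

This is the probability of reaching 4 but not 5, conditional on being operational at 3: (N(4) − N(5)) / N(3).
= (48,226 − 46,807) / 49,705 = 1,419 / 49,705 = 0.028548.

0.02855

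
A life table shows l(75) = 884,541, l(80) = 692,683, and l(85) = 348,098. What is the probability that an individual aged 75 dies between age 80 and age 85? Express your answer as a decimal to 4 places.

0.3896

This is the probability of reaching 80 but not 85, conditional on being alive at 75: (l(80) − l(85)) / l(75).
= (692,683 − 348,098) / 884,541 = 344,585 / 884,541 = 0.389564.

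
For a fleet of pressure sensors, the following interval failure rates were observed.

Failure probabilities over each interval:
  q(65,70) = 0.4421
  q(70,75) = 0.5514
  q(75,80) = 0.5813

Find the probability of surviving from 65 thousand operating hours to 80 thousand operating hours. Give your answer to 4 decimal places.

Survival from 65 to 80 is the product of surviving each interval: (1 − 0.4421) × (1 − 0.5514) × (1 − 0.5813).
= 0.5579 × 0.4486 × 0.4187 = 0.104790.

0.1048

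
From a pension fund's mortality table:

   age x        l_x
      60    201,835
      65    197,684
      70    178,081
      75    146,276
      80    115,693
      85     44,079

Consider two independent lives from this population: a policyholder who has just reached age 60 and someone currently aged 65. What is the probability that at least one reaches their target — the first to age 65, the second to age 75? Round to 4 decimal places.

p₁ = l_65/l_60 = 197,684/201,835 = 0.979434; p₂ = l_75/l_65 = 146,276/197,684 = 0.739949.
P(at least one) = 1 − (1−p₁)(1−p₂) = 1 − 0.020566 × 0.260051 = 0.994652.

0.9947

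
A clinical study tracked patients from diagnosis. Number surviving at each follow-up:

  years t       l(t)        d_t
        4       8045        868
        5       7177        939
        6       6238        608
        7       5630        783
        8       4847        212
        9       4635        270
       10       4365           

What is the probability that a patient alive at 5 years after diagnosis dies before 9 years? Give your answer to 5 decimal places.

P(die before 9 | alive at 5) = 1 − l(9)/l(5) = 1 − 4635/7177 = (2542)/7177 = 0.354187.

0.35419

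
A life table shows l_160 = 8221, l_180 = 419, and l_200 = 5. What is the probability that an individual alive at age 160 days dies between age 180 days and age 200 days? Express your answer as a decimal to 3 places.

This is the probability of reaching 180 but not 200, conditional on being alive at 160: (l_180 − l_200) / l_160.
= (419 − 5) / 8221 = 414 / 8221 = 0.050359.

0.050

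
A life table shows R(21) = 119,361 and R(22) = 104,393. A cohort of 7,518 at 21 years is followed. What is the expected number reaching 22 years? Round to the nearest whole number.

6575

The relevant probability is 104,393/119,361 = 0.874599.
Expected number = 7,518 × 0.874599 = 6575.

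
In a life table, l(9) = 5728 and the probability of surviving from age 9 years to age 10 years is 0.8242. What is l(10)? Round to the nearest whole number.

4721

l(10) = l(9) × p = 5728 × 0.8242 = 4721.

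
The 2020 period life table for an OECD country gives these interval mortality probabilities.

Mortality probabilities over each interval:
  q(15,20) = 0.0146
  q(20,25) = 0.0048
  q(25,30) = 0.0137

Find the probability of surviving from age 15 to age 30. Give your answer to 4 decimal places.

Survival from 15 to 30 is the product of surviving each interval: (1 − 0.0146) × (1 − 0.0048) × (1 − 0.0137).
= 0.9854 × 0.9952 × 0.9863 = 0.967235.

0.9672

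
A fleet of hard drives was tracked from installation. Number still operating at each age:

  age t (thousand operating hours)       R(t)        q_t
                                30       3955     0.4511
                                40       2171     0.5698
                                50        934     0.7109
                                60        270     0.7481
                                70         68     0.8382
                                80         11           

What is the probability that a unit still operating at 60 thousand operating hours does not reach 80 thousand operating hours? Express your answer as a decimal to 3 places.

P(fail before 80 | operational at 60) = 1 − R(80)/R(60) = 1 − 11/270 = (259)/270 = 0.959259.

0.959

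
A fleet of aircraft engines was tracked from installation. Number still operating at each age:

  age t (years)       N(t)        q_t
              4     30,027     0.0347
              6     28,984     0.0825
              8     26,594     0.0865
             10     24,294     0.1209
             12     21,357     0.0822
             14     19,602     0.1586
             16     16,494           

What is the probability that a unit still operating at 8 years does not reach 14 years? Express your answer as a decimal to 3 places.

P(fail before 14 | operational at 8) = 1 − N(14)/N(8) = 1 − 19,602/26,594 = (6,992)/26,594 = 0.262916.

0.263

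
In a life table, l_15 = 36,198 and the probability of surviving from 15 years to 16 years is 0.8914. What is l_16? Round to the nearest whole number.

l_16 = l_15 × p = 36,198 × 0.8914 = 32267.

32267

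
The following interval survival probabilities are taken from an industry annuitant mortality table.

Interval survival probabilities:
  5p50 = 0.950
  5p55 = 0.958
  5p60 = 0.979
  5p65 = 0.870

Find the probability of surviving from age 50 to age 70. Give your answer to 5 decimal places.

Chaining the interval survival probabilities: 0.950 × 0.958 × 0.979 × 0.870.
= 0.775159.

0.77516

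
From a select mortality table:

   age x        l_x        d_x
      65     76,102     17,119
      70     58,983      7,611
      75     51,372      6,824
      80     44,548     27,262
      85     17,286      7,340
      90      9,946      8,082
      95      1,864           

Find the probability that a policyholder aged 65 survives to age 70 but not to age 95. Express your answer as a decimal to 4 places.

0.7506

We want 5|25q65 = (l_70 − l_95)/l_65.
This is the probability of reaching 70 but not 95, conditional on being alive at 65: (l_70 − l_95) / l_65.
= (58,983 − 1,864) / 76,102 = 57,119 / 76,102 = 0.750558.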